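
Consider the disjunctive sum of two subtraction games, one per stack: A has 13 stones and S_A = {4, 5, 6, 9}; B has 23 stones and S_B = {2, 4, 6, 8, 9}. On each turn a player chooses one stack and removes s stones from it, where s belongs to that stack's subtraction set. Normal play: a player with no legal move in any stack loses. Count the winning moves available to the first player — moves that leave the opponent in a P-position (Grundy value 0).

0

Stack A, S = {4, 5, 6, 9}:
n :  0  1  2  3  4  5  6  7  8  9 10 11 12 13
G :  0  0  0  0  1  1  1  1  2  2  2  2  3  0
G_A(13) = 0.
Stack B, S = {2, 4, 6, 8, 9}:
n :  0  1  2  3  4  5  6  7  8  9 10 11 12 13 14 15 16 17 18 19 20 21 22 23
G :  0  0  1  1  2  2  3  3  4  4  5  0  0  1  1  2  2  3  3  4  4  5  0  0
G_B(23) = 0.
Combined Grundy value = 0 ⊕ 0 = 0.
A winning move leaves total XOR = 0, i.e. changes one component's Grundy value g to g ⊕ X where X is the current total.
Stack A: target g' = 0⊕0 = 0, but every legal move changes the Grundy value (mex property), so 0 moves.
Stack B: target g' = 0⊕0 = 0, but every legal move changes the Grundy value (mex property), so 0 moves.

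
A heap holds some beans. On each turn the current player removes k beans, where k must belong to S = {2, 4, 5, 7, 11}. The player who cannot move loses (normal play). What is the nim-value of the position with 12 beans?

G(0) = 0
G(1) = mex{} = 0
G(2) = mex{0} = 1
G(3) = mex{0} = 1
G(4) = mex{1,0} = 2
G(5) = mex{1,0,0} = 2
G(6) = mex{2,1,0} = 3
G(7) = mex{2,1,1,0} = 3
G(8) = mex{3,2,1,0} = 4
G(9) = mex{3,2,2,1} = 0
G(10) = mex{4,3,2,1} = 0
G(11) = mex{0,3,3,2,0} = 1
G(12) = mex{0,4,3,2,0} = 1

1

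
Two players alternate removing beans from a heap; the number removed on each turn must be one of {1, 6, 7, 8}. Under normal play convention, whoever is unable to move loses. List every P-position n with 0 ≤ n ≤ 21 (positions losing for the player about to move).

G(0) = 0
G(1) = mex{0} = 1
G(2) = mex{1} = 0
G(3) = mex{0} = 1
G(4) = mex{1} = 0
G(5) = mex{0} = 1
G(6) = mex{1,0} = 2
G(7) = mex{2,1,0} = 3
G(8) = mex{3,0,1,0} = 2
G(9) = mex{2,1,0,1} = 3
G(10) = mex{3,0,1,0} = 2
G(11) = mex{2,1,0,1} = 3
G(12) = mex{3,2,1,0} = 4
G(13) = mex{4,3,2,1} = 0
G(14) = mex{0,2,3,2} = 1
G(15) = mex{1,3,2,3} = 0
G(16) = mex{0,2,3,2} = 1
G(17) = mex{1,3,2,3} = 0
G(18) = mex{0,4,3,2} = 1
G(19) = mex{1,0,4,3} = 2
G(20) = mex{2,1,0,4} = 3
G(21) = mex{3,0,1,0} = 2
P-positions are exactly the n with G(n) = 0.

0, 2, 4, 13, 15, 17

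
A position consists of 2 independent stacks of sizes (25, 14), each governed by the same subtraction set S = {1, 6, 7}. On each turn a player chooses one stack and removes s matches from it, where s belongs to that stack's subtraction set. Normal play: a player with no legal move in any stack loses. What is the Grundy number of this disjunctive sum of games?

1

All stacks use S = {1, 6, 7}:
n :  0  1  2  3  4  5  6  7  8  9 10 11 12 13 14 15 16 17 18 19 20 21 22 23 24 25
G :  0  1  0  1  0  1  2  3  2  3  2  3  0  1  0  1  0  1  2  3  2  3  2  3  0  1
Stack A: G(25) = 1.
Stack B: G(14) = 0.
Combined Grundy value = 1 ⊕ 0 = 1.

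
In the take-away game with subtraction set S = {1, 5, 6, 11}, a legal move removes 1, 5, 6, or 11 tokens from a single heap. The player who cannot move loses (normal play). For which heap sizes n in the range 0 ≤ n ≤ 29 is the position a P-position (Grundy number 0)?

0, 2, 4, 12, 14, 16, 24, 26, 28

G(0) = 0
G(1) = mex{0} = 1
G(2) = mex{1} = 0
G(3) = mex{0} = 1
G(4) = mex{1} = 0
G(5) = mex{0,0} = 1
G(6) = mex{1,1,0} = 2
G(7) = mex{2,0,1} = 3
G(8) = mex{3,1,0} = 2
G(9) = mex{2,0,1} = 3
G(10) = mex{3,1,0} = 2
G(11) = mex{2,2,1,0} = 3
G(12) = mex{3,3,2,1} = 0
G(13) = mex{0,2,3,0} = 1
G(14) = mex{1,3,2,1} = 0
G(15) = mex{0,2,3,0} = 1
G(16) = mex{1,3,2,1} = 0
G(17) = mex{0,0,3,2} = 1
G(18) = mex{1,1,0,3} = 2
G(19) = mex{2,0,1,2} = 3
G(20) = mex{3,1,0,3} = 2
G(21) = mex{2,0,1,2} = 3
G(22) = mex{3,1,0,3} = 2
G(23) = mex{2,2,1,0} = 3
G(24) = mex{3,3,2,1} = 0
G(25) = mex{0,2,3,0} = 1
G(26) = mex{1,3,2,1} = 0
G(27) = mex{0,2,3,0} = 1
G(28) = mex{1,3,2,1} = 0
G(29) = mex{0,0,3,2} = 1
P-positions are exactly the n with G(n) = 0.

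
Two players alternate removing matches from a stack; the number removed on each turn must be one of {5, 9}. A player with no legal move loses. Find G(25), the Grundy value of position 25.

G(0) = 0
G(1) = mex{} = 0
G(2) = mex{} = 0
G(3) = mex{} = 0
G(4) = mex{} = 0
G(5) = mex{0} = 1
G(6) = mex{0} = 1
G(7) = mex{0} = 1
G(8) = mex{0} = 1
G(9) = mex{0,0} = 1
G(10) = mex{1,0} = 2
G(11) = mex{1,0} = 2
G(12) = mex{1,0} = 2
G(13) = mex{1,0} = 2
G(14) = mex{1,1} = 0
G(15) = mex{2,1} = 0
G(16) = mex{2,1} = 0
G(17) = mex{2,1} = 0
G(18) = mex{2,1} = 0
G(19) = mex{0,2} = 1
G(20) = mex{0,2} = 1
G(21) = mex{0,2} = 1
G(22) = mex{0,2} = 1
G(23) = mex{0,0} = 1
G(24) = mex{1,0} = 2
G(25) = mex{1,0} = 2

2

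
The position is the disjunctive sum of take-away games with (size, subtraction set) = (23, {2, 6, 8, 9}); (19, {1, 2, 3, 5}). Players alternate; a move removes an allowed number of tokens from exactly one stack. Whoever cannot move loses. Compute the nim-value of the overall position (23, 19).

Stack A, S = {2, 6, 8, 9}:
G(0) = 0
G(1) = mex{} = 0
G(2) = mex{0} = 1
G(3) = mex{0} = 1
G(4) = mex{1} = 0
G(5) = mex{1} = 0
G(6) = mex{0,0} = 1
G(7) = mex{0,0} = 1
G(8) = mex{1,1,0} = 2
G(9) = mex{1,1,0,0} = 2
G(10) = mex{2,0,1,0} = 3
G(11) = mex{2,0,1,1} = 3
G(12) = mex{3,1,0,1} = 2
G(13) = mex{3,1,0,0} = 2
G(14) = mex{2,2,1,0} = 3
G(15) = mex{2,2,1,1} = 0
G(16) = mex{3,3,2,1} = 0
G(17) = mex{0,3,2,2} = 1
G(18) = mex{0,2,3,2} = 1
G(19) = mex{1,2,3,3} = 0
G(20) = mex{1,3,2,3} = 0
G(21) = mex{0,0,2,2} = 1
G(22) = mex{0,0,3,2} = 1
G(23) = mex{1,1,0,3} = 2
G_A(23) = 2.
Stack B, S = {1, 2, 3, 5}:
G(0) = 0
G(1) = mex{0} = 1
G(2) = mex{1,0} = 2
G(3) = mex{2,1,0} = 3
G(4) = mex{3,2,1} = 0
G(5) = mex{0,3,2,0} = 1
G(6) = mex{1,0,3,1} = 2
G(7) = mex{2,1,0,2} = 3
G(8) = mex{3,2,1,3} = 0
G(9) = mex{0,3,2,0} = 1
G(10) = mex{1,0,3,1} = 2
G(11) = mex{2,1,0,2} = 3
G(12) = mex{3,2,1,3} = 0
G(13) = mex{0,3,2,0} = 1
G(14) = mex{1,0,3,1} = 2
G(15) = mex{2,1,0,2} = 3
G(16) = mex{3,2,1,3} = 0
G(17) = mex{0,3,2,0} = 1
G(18) = mex{1,0,3,1} = 2
G(19) = mex{2,1,0,2} = 3
G_B(19) = 3.
Combined Grundy value = 2 ⊕ 3 = 1.

1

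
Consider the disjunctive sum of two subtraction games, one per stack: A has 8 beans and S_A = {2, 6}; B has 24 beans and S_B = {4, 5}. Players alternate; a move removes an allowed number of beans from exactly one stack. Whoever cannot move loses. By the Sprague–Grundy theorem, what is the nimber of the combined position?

1

Stack A, S = {2, 6}:
G(0) = 0
G(1) = mex{} = 0
G(2) = mex{0} = 1
G(3) = mex{0} = 1
G(4) = mex{1} = 0
G(5) = mex{1} = 0
G(6) = mex{0,0} = 1
G(7) = mex{0,0} = 1
G(8) = mex{1,1} = 0
G_A(8) = 0.
Stack B, S = {4, 5}:
n :  0  1  2  3  4  5  6  7  8  9 10 11 12 13 14 15 16 17 18 19 20 21 22 23 24
G :  0  0  0  0  1  1  1  1  2  0  0  0  0  1  1  1  1  2  0  0  0  0  1  1  1
G_B(24) = 1.
Combined Grundy value = 0 ⊕ 1 = 1.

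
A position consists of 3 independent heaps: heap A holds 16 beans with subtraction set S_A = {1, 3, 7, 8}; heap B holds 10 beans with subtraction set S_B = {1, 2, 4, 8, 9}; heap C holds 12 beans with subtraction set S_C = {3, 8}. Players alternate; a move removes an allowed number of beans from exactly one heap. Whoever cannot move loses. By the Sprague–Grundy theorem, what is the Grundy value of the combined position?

Heap A, S = {1, 3, 7, 8}:
G(0) = 0
G(1) = mex{0} = 1
G(2) = mex{1} = 0
G(3) = mex{0,0} = 1
G(4) = mex{1,1} = 0
G(5) = mex{0,0} = 1
G(6) = mex{1,1} = 0
G(7) = mex{0,0,0} = 1
G(8) = mex{1,1,1,0} = 2
G(9) = mex{2,0,0,1} = 3
G(10) = mex{3,1,1,0} = 2
G(11) = mex{2,2,0,1} = 3
G(12) = mex{3,3,1,0} = 2
G(13) = mex{2,2,0,1} = 3
G(14) = mex{3,3,1,0} = 2
G(15) = mex{2,2,2,1} = 0
G(16) = mex{0,3,3,2} = 1
G_A(16) = 1.
Heap B, S = {1, 2, 4, 8, 9}:
G(0) = 0
G(1) = mex{0} = 1
G(2) = mex{1,0} = 2
G(3) = mex{2,1} = 0
G(4) = mex{0,2,0} = 1
G(5) = mex{1,0,1} = 2
G(6) = mex{2,1,2} = 0
G(7) = mex{0,2,0} = 1
G(8) = mex{1,0,1,0} = 2
G(9) = mex{2,1,2,1,0} = 3
G(10) = mex{3,2,0,2,1} = 4
G_B(10) = 4.
Heap C, S = {3, 8}:
G(0) = 0
G(1) = mex{} = 0
G(2) = mex{} = 0
G(3) = mex{0} = 1
G(4) = mex{0} = 1
G(5) = mex{0} = 1
G(6) = mex{1} = 0
G(7) = mex{1} = 0
G(8) = mex{1,0} = 2
G(9) = mex{0,0} = 1
G(10) = mex{0,0} = 1
G(11) = mex{2,1} = 0
G(12) = mex{1,1} = 0
G_C(12) = 0.
Combined Grundy value = 1 ⊕ 4 ⊕ 0 = 5.

5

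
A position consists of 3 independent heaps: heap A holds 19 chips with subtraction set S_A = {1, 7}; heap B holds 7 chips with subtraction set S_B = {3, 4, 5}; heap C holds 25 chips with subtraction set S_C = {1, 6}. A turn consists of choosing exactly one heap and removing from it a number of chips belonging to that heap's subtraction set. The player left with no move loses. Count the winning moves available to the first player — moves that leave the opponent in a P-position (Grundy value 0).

Heap A, S = {1, 7}:
n :  0  1  2  3  4  5  6  7  8  9 10 11 12 13 14 15 16 17 18 19
G :  0  1  0  1  0  1  0  1  0  1  0  1  0  1  0  1  0  1  0  1
G_A(19) = 1.
Heap B, S = {3, 4, 5}:
n : 0 1 2 3 4 5 6 7
G : 0 0 0 1 1 1 2 2
G_B(7) = 2.
Heap C, S = {1, 6}:
G(0) = 0
G(1) = mex{0} = 1
G(2) = mex{1} = 0
G(3) = mex{0} = 1
G(4) = mex{1} = 0
G(5) = mex{0} = 1
G(6) = mex{1,0} = 2
G(7) = mex{2,1} = 0
G(8) = mex{0,0} = 1
G(9) = mex{1,1} = 0
G(10) = mex{0,0} = 1
G(11) = mex{1,1} = 0
G(12) = mex{0,2} = 1
G(13) = mex{1,0} = 2
G(14) = mex{2,1} = 0
G(15) = mex{0,0} = 1
G(16) = mex{1,1} = 0
G(17) = mex{0,0} = 1
G(18) = mex{1,1} = 0
G(19) = mex{0,2} = 1
G(20) = mex{1,0} = 2
G(21) = mex{2,1} = 0
G(22) = mex{0,0} = 1
G(23) = mex{1,1} = 0
G(24) = mex{0,0} = 1
G(25) = mex{1,1} = 0
G_C(25) = 0.
Combined Grundy value = 1 ⊕ 2 ⊕ 0 = 3.
A winning move leaves total XOR = 0, i.e. changes one component's Grundy value g to g ⊕ X where X is the current total.
Heap A: need g' = 1⊕3 = 2. Options: 19−1→G=0, 19−7→G=0. Hits: 0.
Heap B: need g' = 2⊕3 = 1. Options: 7−3→G=1, 7−4→G=1, 7−5→G=0. Hits: 2.
Heap C: need g' = 0⊕3 = 3. Options: 25−1→G=1, 25−6→G=1. Hits: 0.

2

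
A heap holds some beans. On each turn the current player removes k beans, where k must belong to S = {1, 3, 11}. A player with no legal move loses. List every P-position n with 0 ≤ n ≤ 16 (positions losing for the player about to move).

0, 2, 4, 6, 8, 10, 12, 14, 16

G(0) = 0
G(1) = mex{0} = 1
G(2) = mex{1} = 0
G(3) = mex{0,0} = 1
G(4) = mex{1,1} = 0
G(5) = mex{0,0} = 1
G(6) = mex{1,1} = 0
G(7) = mex{0,0} = 1
G(8) = mex{1,1} = 0
G(9) = mex{0,0} = 1
G(10) = mex{1,1} = 0
G(11) = mex{0,0,0} = 1
G(12) = mex{1,1,1} = 0
G(13) = mex{0,0,0} = 1
G(14) = mex{1,1,1} = 0
G(15) = mex{0,0,0} = 1
G(16) = mex{1,1,1} = 0
P-positions are exactly the n with G(n) = 0.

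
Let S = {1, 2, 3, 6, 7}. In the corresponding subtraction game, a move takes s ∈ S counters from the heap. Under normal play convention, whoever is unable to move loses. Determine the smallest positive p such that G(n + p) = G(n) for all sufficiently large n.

n :  0  1  2  3  4  5  6  7  8  9 10 11 12 13 14
G :  0  1  2  3  0  1  2  3  0  1  2  3  0  1  2
G(n+4) = G(n) holds for n = 0,…,6 (a full window of length max(S) = 7), so the sequence is purely periodic with period 4.

4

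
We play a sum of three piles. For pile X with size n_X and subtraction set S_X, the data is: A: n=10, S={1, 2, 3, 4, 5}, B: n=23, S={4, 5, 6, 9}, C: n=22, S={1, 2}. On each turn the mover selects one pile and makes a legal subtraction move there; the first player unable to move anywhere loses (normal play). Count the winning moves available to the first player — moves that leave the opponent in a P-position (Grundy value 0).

Pile A, S = {1, 2, 3, 4, 5}:
n :  0  1  2  3  4  5  6  7  8  9 10
G :  0  1  2  3  4  5  0  1  2  3  4
G_A(10) = 4.
Pile B, S = {4, 5, 6, 9}:
n :  0  1  2  3  4  5  6  7  8  9 10 11 12 13 14 15 16 17 18 19 20 21 22 23
G :  0  0  0  0  1  1  1  1  2  2  2  2  3  0  0  0  0  1  1  1  1  2  2  2
G_B(23) = 2.
Pile C, S = {1, 2}:
n :  0  1  2  3  4  5  6  7  8  9 10 11 12 13 14 15 16 17 18 19 20 21 22
G :  0  1  2  0  1  2  0  1  2  0  1  2  0  1  2  0  1  2  0  1  2  0  1
G_C(22) = 1.
Combined Grundy value = 4 ⊕ 2 ⊕ 1 = 7.
A winning move leaves total XOR = 0, i.e. changes one component's Grundy value g to g ⊕ X where X is the current total.
Pile A: need g' = 4⊕7 = 3. Options: 10−1→G=3, 10−2→G=2, 10−3→G=1, 10−4→G=0, 10−5→G=5. Hits: 1.
Pile B: need g' = 2⊕7 = 5. Options: 23−4→G=1, 23−5→G=1, 23−6→G=1, 23−9→G=0. Hits: 0.
Pile C: need g' = 1⊕7 = 6. Options: 22−1→G=0, 22−2→G=2. Hits: 0.

1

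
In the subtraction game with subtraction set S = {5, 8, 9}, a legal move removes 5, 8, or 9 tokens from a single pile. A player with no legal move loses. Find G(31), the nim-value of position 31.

0

G(0) = 0
G(1) = mex{} = 0
G(2) = mex{} = 0
G(3) = mex{} = 0
G(4) = mex{} = 0
G(5) = mex{0} = 1
G(6) = mex{0} = 1
G(7) = mex{0} = 1
G(8) = mex{0,0} = 1
G(9) = mex{0,0,0} = 1
G(10) = mex{1,0,0} = 2
G(11) = mex{1,0,0} = 2
G(12) = mex{1,0,0} = 2
G(13) = mex{1,1,0} = 2
G(14) = mex{1,1,1} = 0
G(15) = mex{2,1,1} = 0
G(16) = mex{2,1,1} = 0
G(17) = mex{2,1,1} = 0
G(18) = mex{2,2,1} = 0
G(19) = mex{0,2,2} = 1
G(20) = mex{0,2,2} = 1
G(21) = mex{0,2,2} = 1
G(22) = mex{0,0,2} = 1
G(23) = mex{0,0,0} = 1
G(24) = mex{1,0,0} = 2
G(25) = mex{1,0,0} = 2
G(26) = mex{1,0,0} = 2
G(27) = mex{1,1,0} = 2
G(28) = mex{1,1,1} = 0
G(29) = mex{2,1,1} = 0
G(30) = mex{2,1,1} = 0
G(31) = mex{2,1,1} = 0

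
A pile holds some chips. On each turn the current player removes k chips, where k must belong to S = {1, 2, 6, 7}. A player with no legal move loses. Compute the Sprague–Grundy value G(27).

0

G(0) = 0
G(1) = mex{0} = 1
G(2) = mex{1,0} = 2
G(3) = mex{2,1} = 0
G(4) = mex{0,2} = 1
G(5) = mex{1,0} = 2
G(6) = mex{2,1,0} = 3
G(7) = mex{3,2,1,0} = 4
G(8) = mex{4,3,2,1} = 0
G(9) = mex{0,4,0,2} = 1
G(10) = mex{1,0,1,0} = 2
G(11) = mex{2,1,2,1} = 0
G(12) = mex{0,2,3,2} = 1
G(13) = mex{1,0,4,3} = 2
G(14) = mex{2,1,0,4} = 3
G(15) = mex{3,2,1,0} = 4
G(16) = mex{4,3,2,1} = 0
G(17) = mex{0,4,0,2} = 1
G(18) = mex{1,0,1,0} = 2
G(19) = mex{2,1,2,1} = 0
G(20) = mex{0,2,3,2} = 1
G(21) = mex{1,0,4,3} = 2
G(22) = mex{2,1,0,4} = 3
G(23) = mex{3,2,1,0} = 4
G(24) = mex{4,3,2,1} = 0
G(25) = mex{0,4,0,2} = 1
G(26) = mex{1,0,1,0} = 2
G(27) = mex{2,1,2,1} = 0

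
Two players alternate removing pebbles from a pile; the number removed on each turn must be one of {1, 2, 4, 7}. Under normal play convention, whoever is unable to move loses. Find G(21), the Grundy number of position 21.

0

G(0) = 0
G(1) = mex{0} = 1
G(2) = mex{1,0} = 2
G(3) = mex{2,1} = 0
G(4) = mex{0,2,0} = 1
G(5) = mex{1,0,1} = 2
G(6) = mex{2,1,2} = 0
G(7) = mex{0,2,0,0} = 1
G(8) = mex{1,0,1,1} = 2
G(9) = mex{2,1,2,2} = 0
G(10) = mex{0,2,0,0} = 1
G(11) = mex{1,0,1,1} = 2
G(12) = mex{2,1,2,2} = 0
G(13) = mex{0,2,0,0} = 1
G(14) = mex{1,0,1,1} = 2
G(15) = mex{2,1,2,2} = 0
G(16) = mex{0,2,0,0} = 1
G(17) = mex{1,0,1,1} = 2
G(18) = mex{2,1,2,2} = 0
G(19) = mex{0,2,0,0} = 1
G(20) = mex{1,0,1,1} = 2
G(21) = mex{2,1,2,2} = 0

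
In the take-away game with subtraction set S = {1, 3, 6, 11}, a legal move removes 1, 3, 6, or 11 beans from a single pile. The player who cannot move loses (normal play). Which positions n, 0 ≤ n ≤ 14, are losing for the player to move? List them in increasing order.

G(0) = 0
G(1) = mex{0} = 1
G(2) = mex{1} = 0
G(3) = mex{0,0} = 1
G(4) = mex{1,1} = 0
G(5) = mex{0,0} = 1
G(6) = mex{1,1,0} = 2
G(7) = mex{2,0,1} = 3
G(8) = mex{3,1,0} = 2
G(9) = mex{2,2,1} = 0
G(10) = mex{0,3,0} = 1
G(11) = mex{1,2,1,0} = 3
G(12) = mex{3,0,2,1} = 4
G(13) = mex{4,1,3,0} = 2
G(14) = mex{2,3,2,1} = 0
P-positions are exactly the n with G(n) = 0.

0, 2, 4, 9, 14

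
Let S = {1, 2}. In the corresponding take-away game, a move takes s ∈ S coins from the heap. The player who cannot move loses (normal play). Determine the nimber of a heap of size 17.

2

G(0) = 0
G(1) = mex{0} = 1
G(2) = mex{1,0} = 2
G(3) = mex{2,1} = 0
G(4) = mex{0,2} = 1
G(5) = mex{1,0} = 2
G(6) = mex{2,1} = 0
G(7) = mex{0,2} = 1
G(8) = mex{1,0} = 2
G(9) = mex{2,1} = 0
G(10) = mex{0,2} = 1
G(11) = mex{1,0} = 2
G(12) = mex{2,1} = 0
G(13) = mex{0,2} = 1
G(14) = mex{1,0} = 2
G(15) = mex{2,1} = 0
G(16) = mex{0,2} = 1
G(17) = mex{1,0} = 2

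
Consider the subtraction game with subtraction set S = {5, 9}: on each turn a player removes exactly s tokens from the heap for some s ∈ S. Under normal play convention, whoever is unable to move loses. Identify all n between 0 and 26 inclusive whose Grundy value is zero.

n :  0  1  2  3  4  5  6  7  8  9 10 11 12 13 14 15 16 17 18 19 20 21 22 23 24 25 26
G :  0  0  0  0  0  1  1  1  1  1  2  2  2  2  0  0  0  0  0  1  1  1  1  1  2  2  2
P-positions are exactly the n with G(n) = 0.

0, 1, 2, 3, 4, 14, 15, 16, 17, 18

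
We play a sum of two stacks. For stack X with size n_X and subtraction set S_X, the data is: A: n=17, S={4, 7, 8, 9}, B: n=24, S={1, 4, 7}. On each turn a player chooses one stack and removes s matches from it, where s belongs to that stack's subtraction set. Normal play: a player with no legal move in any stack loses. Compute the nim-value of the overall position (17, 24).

Stack A, S = {4, 7, 8, 9}:
G(0) = 0
G(1) = mex{} = 0
G(2) = mex{} = 0
G(3) = mex{} = 0
G(4) = mex{0} = 1
G(5) = mex{0} = 1
G(6) = mex{0} = 1
G(7) = mex{0,0} = 1
G(8) = mex{1,0,0} = 2
G(9) = mex{1,0,0,0} = 2
G(10) = mex{1,0,0,0} = 2
G(11) = mex{1,1,0,0} = 2
G(12) = mex{2,1,1,0} = 3
G(13) = mex{2,1,1,1} = 0
G(14) = mex{2,1,1,1} = 0
G(15) = mex{2,2,1,1} = 0
G(16) = mex{3,2,2,1} = 0
G(17) = mex{0,2,2,2} = 1
G_A(17) = 1.
Stack B, S = {1, 4, 7}:
n :  0  1  2  3  4  5  6  7  8  9 10 11 12 13 14 15 16 17 18 19 20 21 22 23 24
G :  0  1  0  1  2  0  1  2  0  1  0  1  2  0  1  2  0  1  0  1  2  0  1  2  0
G_B(24) = 0.
Combined Grundy value = 1 ⊕ 0 = 1.

1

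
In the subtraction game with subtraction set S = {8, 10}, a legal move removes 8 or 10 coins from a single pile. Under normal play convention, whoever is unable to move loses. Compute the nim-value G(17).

2

G(0) = 0
G(1) = mex{} = 0
G(2) = mex{} = 0
G(3) = mex{} = 0
G(4) = mex{} = 0
G(5) = mex{} = 0
G(6) = mex{} = 0
G(7) = mex{} = 0
G(8) = mex{0} = 1
G(9) = mex{0} = 1
G(10) = mex{0,0} = 1
G(11) = mex{0,0} = 1
G(12) = mex{0,0} = 1
G(13) = mex{0,0} = 1
G(14) = mex{0,0} = 1
G(15) = mex{0,0} = 1
G(16) = mex{1,0} = 2
G(17) = mex{1,0} = 2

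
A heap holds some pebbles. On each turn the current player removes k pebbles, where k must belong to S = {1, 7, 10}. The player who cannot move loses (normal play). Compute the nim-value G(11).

G(0) = 0
G(1) = mex{0} = 1
G(2) = mex{1} = 0
G(3) = mex{0} = 1
G(4) = mex{1} = 0
G(5) = mex{0} = 1
G(6) = mex{1} = 0
G(7) = mex{0,0} = 1
G(8) = mex{1,1} = 0
G(9) = mex{0,0} = 1
G(10) = mex{1,1,0} = 2
G(11) = mex{2,0,1} = 3

3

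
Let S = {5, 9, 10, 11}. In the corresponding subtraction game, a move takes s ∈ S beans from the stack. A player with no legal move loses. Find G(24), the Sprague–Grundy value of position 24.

1

n :  0  1  2  3  4  5  6  7  8  9 10 11 12 13 14 15 16 17 18 19 20 21 22 23 24
G :  0  0  0  0  0  1  1  1  1  1  2  2  2  2  2  3  0  0  0  0  0  1  1  1  1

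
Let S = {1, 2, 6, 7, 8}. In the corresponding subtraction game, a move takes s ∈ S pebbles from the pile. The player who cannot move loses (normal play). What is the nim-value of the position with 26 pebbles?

n :  0  1  2  3  4  5  6  7  8  9 10 11 12 13 14 15 16 17 18 19 20 21 22 23 24 25 26
G :  0  1  2  0  1  2  3  4  5  3  4  5  0  1  2  0  1  2  3  4  5  3  4  5  0  1  2

2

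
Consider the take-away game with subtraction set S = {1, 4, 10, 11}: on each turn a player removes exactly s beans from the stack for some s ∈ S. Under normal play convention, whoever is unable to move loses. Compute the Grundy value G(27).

1

n :  0  1  2  3  4  5  6  7  8  9 10 11 12 13 14 15 16 17 18 19 20 21 22 23 24 25 26 27
G :  0  1  0  1  2  0  1  0  1  2  3  2  3  4  0  1  2  3  2  0  1  0  1  2  3  2  0  1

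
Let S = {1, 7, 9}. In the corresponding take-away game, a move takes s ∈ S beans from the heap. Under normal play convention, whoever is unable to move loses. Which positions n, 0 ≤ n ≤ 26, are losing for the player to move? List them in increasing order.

n :  0  1  2  3  4  5  6  7  8  9 10 11 12 13 14 15 16 17 18 19 20 21 22 23 24 25 26
G :  0  1  0  1  0  1  0  1  0  1  0  1  0  1  0  1  0  1  0  1  0  1  0  1  0  1  0
P-positions are exactly the n with G(n) = 0.

0, 2, 4, 6, 8, 10, 12, 14, 16, 18, 20, 22, 24, 26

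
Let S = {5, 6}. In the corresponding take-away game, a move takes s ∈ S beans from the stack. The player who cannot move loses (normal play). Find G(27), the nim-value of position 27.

G(0) = 0
G(1) = mex{} = 0
G(2) = mex{} = 0
G(3) = mex{} = 0
G(4) = mex{} = 0
G(5) = mex{0} = 1
G(6) = mex{0,0} = 1
G(7) = mex{0,0} = 1
G(8) = mex{0,0} = 1
G(9) = mex{0,0} = 1
G(10) = mex{1,0} = 2
G(11) = mex{1,1} = 0
G(12) = mex{1,1} = 0
G(13) = mex{1,1} = 0
G(14) = mex{1,1} = 0
G(15) = mex{2,1} = 0
G(16) = mex{0,2} = 1
G(17) = mex{0,0} = 1
G(18) = mex{0,0} = 1
G(19) = mex{0,0} = 1
G(20) = mex{0,0} = 1
G(21) = mex{1,0} = 2
G(22) = mex{1,1} = 0
G(23) = mex{1,1} = 0
G(24) = mex{1,1} = 0
G(25) = mex{1,1} = 0
G(26) = mex{2,1} = 0
G(27) = mex{0,2} = 1

1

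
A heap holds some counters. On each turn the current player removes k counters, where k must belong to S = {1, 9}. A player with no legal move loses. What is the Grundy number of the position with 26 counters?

G(0) = 0
G(1) = mex{0} = 1
G(2) = mex{1} = 0
G(3) = mex{0} = 1
G(4) = mex{1} = 0
G(5) = mex{0} = 1
G(6) = mex{1} = 0
G(7) = mex{0} = 1
G(8) = mex{1} = 0
G(9) = mex{0,0} = 1
G(10) = mex{1,1} = 0
G(11) = mex{0,0} = 1
G(12) = mex{1,1} = 0
G(13) = mex{0,0} = 1
G(14) = mex{1,1} = 0
G(15) = mex{0,0} = 1
G(16) = mex{1,1} = 0
G(17) = mex{0,0} = 1
G(18) = mex{1,1} = 0
G(19) = mex{0,0} = 1
G(20) = mex{1,1} = 0
G(21) = mex{0,0} = 1
G(22) = mex{1,1} = 0
G(23) = mex{0,0} = 1
G(24) = mex{1,1} = 0
G(25) = mex{0,0} = 1
G(26) = mex{1,1} = 0

0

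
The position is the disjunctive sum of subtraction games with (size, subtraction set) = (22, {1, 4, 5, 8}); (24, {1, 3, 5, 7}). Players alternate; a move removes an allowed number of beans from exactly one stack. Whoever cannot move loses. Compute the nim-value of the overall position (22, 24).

Stack A, S = {1, 4, 5, 8}:
n :  0  1  2  3  4  5  6  7  8  9 10 11 12 13 14 15 16 17 18 19 20 21 22
G :  0  1  0  1  2  3  2  3  4  0  1  0  1  2  3  2  3  4  0  1  0  1  2
G_A(22) = 2.
Stack B, S = {1, 3, 5, 7}:
G(0) = 0
G(1) = mex{0} = 1
G(2) = mex{1} = 0
G(3) = mex{0,0} = 1
G(4) = mex{1,1} = 0
G(5) = mex{0,0,0} = 1
G(6) = mex{1,1,1} = 0
G(7) = mex{0,0,0,0} = 1
G(8) = mex{1,1,1,1} = 0
G(9) = mex{0,0,0,0} = 1
G(10) = mex{1,1,1,1} = 0
G(11) = mex{0,0,0,0} = 1
G(12) = mex{1,1,1,1} = 0
G(13) = mex{0,0,0,0} = 1
G(14) = mex{1,1,1,1} = 0
G(15) = mex{0,0,0,0} = 1
G(16) = mex{1,1,1,1} = 0
G(17) = mex{0,0,0,0} = 1
G(18) = mex{1,1,1,1} = 0
G(19) = mex{0,0,0,0} = 1
G(20) = mex{1,1,1,1} = 0
G(21) = mex{0,0,0,0} = 1
G(22) = mex{1,1,1,1} = 0
G(23) = mex{0,0,0,0} = 1
G(24) = mex{1,1,1,1} = 0
G_B(24) = 0.
Combined Grundy value = 2 ⊕ 0 = 2.

2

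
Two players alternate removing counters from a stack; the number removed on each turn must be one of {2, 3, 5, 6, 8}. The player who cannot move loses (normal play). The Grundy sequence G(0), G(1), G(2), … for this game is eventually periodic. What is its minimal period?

10

n :  0  1  2  3  4  5  6  7  8  9 10 11 12 13 14 15 16 17 18 19 20 21
G :  0  0  1  1  2  2  3  3  4  4  0  0  1  1  2  2  3  3  4  4  0  0
G(n+10) = G(n) holds for n = 0,…,7 (a full window of length max(S) = 8), so the sequence is purely periodic with period 10.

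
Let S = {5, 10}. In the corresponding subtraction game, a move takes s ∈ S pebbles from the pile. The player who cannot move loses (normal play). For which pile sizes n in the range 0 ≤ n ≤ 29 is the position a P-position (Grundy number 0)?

0, 1, 2, 3, 4, 15, 16, 17, 18, 19

n :  0  1  2  3  4  5  6  7  8  9 10 11 12 13 14 15 16 17 18 19 20 21 22 23 24 25 26 27 28 29
G :  0  0  0  0  0  1  1  1  1  1  2  2  2  2  2  0  0  0  0  0  1  1  1  1  1  2  2  2  2  2
P-positions are exactly the n with G(n) = 0.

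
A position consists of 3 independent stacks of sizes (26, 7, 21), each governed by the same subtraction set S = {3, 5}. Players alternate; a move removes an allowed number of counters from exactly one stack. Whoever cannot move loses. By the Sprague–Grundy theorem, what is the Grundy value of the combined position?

All stacks use S = {3, 5}:
n :  0  1  2  3  4  5  6  7  8  9 10 11 12 13 14 15 16 17 18 19 20 21 22 23 24 25 26
G :  0  0  0  1  1  1  2  2  0  0  0  1  1  1  2  2  0  0  0  1  1  1  2  2  0  0  0
Stack A: G(26) = 0.
Stack B: G(7) = 2.
Stack C: G(21) = 1.
Combined Grundy value = 0 ⊕ 2 ⊕ 1 = 3.

3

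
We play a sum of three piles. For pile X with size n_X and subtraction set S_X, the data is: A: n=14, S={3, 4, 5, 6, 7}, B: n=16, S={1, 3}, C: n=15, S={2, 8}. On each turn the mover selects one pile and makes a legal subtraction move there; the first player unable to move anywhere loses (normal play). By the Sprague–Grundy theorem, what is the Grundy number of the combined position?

1

Pile A, S = {3, 4, 5, 6, 7}:
n :  0  1  2  3  4  5  6  7  8  9 10 11 12 13 14
G :  0  0  0  1  1  1  2  2  2  3  0  0  0  1  1
G_A(14) = 1.
Pile B, S = {1, 3}:
G(0) = 0
G(1) = mex{0} = 1
G(2) = mex{1} = 0
G(3) = mex{0,0} = 1
G(4) = mex{1,1} = 0
G(5) = mex{0,0} = 1
G(6) = mex{1,1} = 0
G(7) = mex{0,0} = 1
G(8) = mex{1,1} = 0
G(9) = mex{0,0} = 1
G(10) = mex{1,1} = 0
G(11) = mex{0,0} = 1
G(12) = mex{1,1} = 0
G(13) = mex{0,0} = 1
G(14) = mex{1,1} = 0
G(15) = mex{0,0} = 1
G(16) = mex{1,1} = 0
G_B(16) = 0.
Pile C, S = {2, 8}:
G(0) = 0
G(1) = mex{} = 0
G(2) = mex{0} = 1
G(3) = mex{0} = 1
G(4) = mex{1} = 0
G(5) = mex{1} = 0
G(6) = mex{0} = 1
G(7) = mex{0} = 1
G(8) = mex{1,0} = 2
G(9) = mex{1,0} = 2
G(10) = mex{2,1} = 0
G(11) = mex{2,1} = 0
G(12) = mex{0,0} = 1
G(13) = mex{0,0} = 1
G(14) = mex{1,1} = 0
G(15) = mex{1,1} = 0
G_C(15) = 0.
Combined Grundy value = 1 ⊕ 0 ⊕ 0 = 1.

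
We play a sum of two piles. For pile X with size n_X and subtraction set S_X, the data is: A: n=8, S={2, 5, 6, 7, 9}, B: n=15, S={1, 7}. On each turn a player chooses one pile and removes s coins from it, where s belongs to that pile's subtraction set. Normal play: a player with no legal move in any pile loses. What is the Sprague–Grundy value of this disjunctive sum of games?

Pile A, S = {2, 5, 6, 7, 9}:
n : 0 1 2 3 4 5 6 7 8
G : 0 0 1 1 0 2 1 3 2
G_A(8) = 2.
Pile B, S = {1, 7}:
G(0) = 0
G(1) = mex{0} = 1
G(2) = mex{1} = 0
G(3) = mex{0} = 1
G(4) = mex{1} = 0
G(5) = mex{0} = 1
G(6) = mex{1} = 0
G(7) = mex{0,0} = 1
G(8) = mex{1,1} = 0
G(9) = mex{0,0} = 1
G(10) = mex{1,1} = 0
G(11) = mex{0,0} = 1
G(12) = mex{1,1} = 0
G(13) = mex{0,0} = 1
G(14) = mex{1,1} = 0
G(15) = mex{0,0} = 1
G_B(15) = 1.
Combined Grundy value = 2 ⊕ 1 = 3.

3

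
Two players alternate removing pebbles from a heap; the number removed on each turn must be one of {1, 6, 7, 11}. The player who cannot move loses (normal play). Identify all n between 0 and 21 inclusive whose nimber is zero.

n :  0  1  2  3  4  5  6  7  8  9 10 11 12 13 14 15 16 17 18 19 20 21
G :  0  1  0  1  0  1  2  3  2  3  2  3  0  1  0  1  0  1  2  3  2  3
P-positions are exactly the n with G(n) = 0.

0, 2, 4, 12, 14, 16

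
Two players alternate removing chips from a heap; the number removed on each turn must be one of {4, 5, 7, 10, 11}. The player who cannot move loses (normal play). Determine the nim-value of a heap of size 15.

G(0) = 0
G(1) = mex{} = 0
G(2) = mex{} = 0
G(3) = mex{} = 0
G(4) = mex{0} = 1
G(5) = mex{0,0} = 1
G(6) = mex{0,0} = 1
G(7) = mex{0,0,0} = 1
G(8) = mex{1,0,0} = 2
G(9) = mex{1,1,0} = 2
G(10) = mex{1,1,0,0} = 2
G(11) = mex{1,1,1,0,0} = 2
G(12) = mex{2,1,1,0,0} = 3
G(13) = mex{2,2,1,0,0} = 3
G(14) = mex{2,2,1,1,0} = 3
G(15) = mex{2,2,2,1,1} = 0

0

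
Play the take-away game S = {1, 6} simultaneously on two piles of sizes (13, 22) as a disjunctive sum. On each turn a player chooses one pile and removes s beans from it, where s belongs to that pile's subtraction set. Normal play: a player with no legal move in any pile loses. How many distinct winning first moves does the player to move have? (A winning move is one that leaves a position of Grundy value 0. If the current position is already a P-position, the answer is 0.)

1

All piles use S = {1, 6}:
n :  0  1  2  3  4  5  6  7  8  9 10 11 12 13 14 15 16 17 18 19 20 21 22
G :  0  1  0  1  0  1  2  0  1  0  1  0  1  2  0  1  0  1  0  1  2  0  1
Pile A: G(13) = 2.
Pile B: G(22) = 1.
Combined Grundy value = 2 ⊕ 1 = 3.
A winning move leaves total XOR = 0, i.e. changes one component's Grundy value g to g ⊕ X where X is the current total.
Pile A: need g' = 2⊕3 = 1. Options: 13−1→G=1, 13−6→G=0. Hits: 1.
Pile B: need g' = 1⊕3 = 2. Options: 22−1→G=0, 22−6→G=0. Hits: 0.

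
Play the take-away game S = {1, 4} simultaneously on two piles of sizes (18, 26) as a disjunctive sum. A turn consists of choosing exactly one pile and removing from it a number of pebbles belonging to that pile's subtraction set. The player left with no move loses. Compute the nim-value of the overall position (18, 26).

All piles use S = {1, 4}:
n :  0  1  2  3  4  5  6  7  8  9 10 11 12 13 14 15 16 17 18 19 20 21 22 23 24 25 26
G :  0  1  0  1  2  0  1  0  1  2  0  1  0  1  2  0  1  0  1  2  0  1  0  1  2  0  1
Pile A: G(18) = 1.
Pile B: G(26) = 1.
Combined Grundy value = 1 ⊕ 1 = 0.

0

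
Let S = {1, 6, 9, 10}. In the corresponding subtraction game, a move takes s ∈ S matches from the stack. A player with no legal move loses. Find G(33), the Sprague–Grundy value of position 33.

0

n :  0  1  2  3  4  5  6  7  8  9 10 11 12 13 14 15 16 17 18 19 20 21 22 23 24 25 26 27 28 29 30 31 32 33
G :  0  1  0  1  0  1  2  0  1  2  3  2  3  2  3  0  1  3  0  1  0  1  0  1  2  3  2  4  2  3  4  2  3  0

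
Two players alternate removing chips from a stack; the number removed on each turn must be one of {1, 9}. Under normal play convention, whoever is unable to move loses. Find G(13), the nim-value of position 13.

G(0) = 0
G(1) = mex{0} = 1
G(2) = mex{1} = 0
G(3) = mex{0} = 1
G(4) = mex{1} = 0
G(5) = mex{0} = 1
G(6) = mex{1} = 0
G(7) = mex{0} = 1
G(8) = mex{1} = 0
G(9) = mex{0,0} = 1
G(10) = mex{1,1} = 0
G(11) = mex{0,0} = 1
G(12) = mex{1,1} = 0
G(13) = mex{0,0} = 1

1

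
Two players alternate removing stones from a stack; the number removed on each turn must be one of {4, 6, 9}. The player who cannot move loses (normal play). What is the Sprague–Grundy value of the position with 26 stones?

0

G(0) = 0
G(1) = mex{} = 0
G(2) = mex{} = 0
G(3) = mex{} = 0
G(4) = mex{0} = 1
G(5) = mex{0} = 1
G(6) = mex{0,0} = 1
G(7) = mex{0,0} = 1
G(8) = mex{1,0} = 2
G(9) = mex{1,0,0} = 2
G(10) = mex{1,1,0} = 2
G(11) = mex{1,1,0} = 2
G(12) = mex{2,1,0} = 3
G(13) = mex{2,1,1} = 0
G(14) = mex{2,2,1} = 0
G(15) = mex{2,2,1} = 0
G(16) = mex{3,2,1} = 0
G(17) = mex{0,2,2} = 1
G(18) = mex{0,3,2} = 1
G(19) = mex{0,0,2} = 1
G(20) = mex{0,0,2} = 1
G(21) = mex{1,0,3} = 2
G(22) = mex{1,0,0} = 2
G(23) = mex{1,1,0} = 2
G(24) = mex{1,1,0} = 2
G(25) = mex{2,1,0} = 3
G(26) = mex{2,1,1} = 0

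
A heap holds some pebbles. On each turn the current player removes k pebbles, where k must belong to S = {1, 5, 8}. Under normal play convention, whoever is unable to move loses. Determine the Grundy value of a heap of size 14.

n :  0  1  2  3  4  5  6  7  8  9 10 11 12 13 14
G :  0  1  0  1  0  1  0  1  2  3  2  3  2  0  1

1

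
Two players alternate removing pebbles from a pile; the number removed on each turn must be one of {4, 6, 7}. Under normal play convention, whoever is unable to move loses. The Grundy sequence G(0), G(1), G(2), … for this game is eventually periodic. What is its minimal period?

11

n :  0  1  2  3  4  5  6  7  8  9 10 11 12 13 14 15 16 17 18 19 20 21 22 23
G :  0  0  0  0  1  1  1  1  2  2  2  0  0  0  0  1  1  1  1  2  2  2  0  0
G(n+11) = G(n) holds for n = 0,…,6 (a full window of length max(S) = 7), so the sequence is purely periodic with period 11.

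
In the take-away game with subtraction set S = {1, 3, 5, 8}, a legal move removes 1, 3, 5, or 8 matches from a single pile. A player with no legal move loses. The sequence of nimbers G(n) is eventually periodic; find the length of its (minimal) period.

n :  0  1  2  3  4  5  6  7  8  9 10 11 12 13 14 15 16 17 18 19 20 21 22 23 24 25 26 27
G :  0  1  0  1  0  1  0  1  2  3  2  3  2  0  1  0  1  0  1  0  1  2  3  2  3  2  0  1
G(n+13) = G(n) holds for n = 0,…,7 (a full window of length max(S) = 8), so the sequence is purely periodic with period 13.

13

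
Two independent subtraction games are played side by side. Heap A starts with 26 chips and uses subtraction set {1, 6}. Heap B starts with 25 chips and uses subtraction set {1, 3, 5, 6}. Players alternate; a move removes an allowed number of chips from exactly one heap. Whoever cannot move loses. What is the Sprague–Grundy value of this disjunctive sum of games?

Heap A, S = {1, 6}:
n :  0  1  2  3  4  5  6  7  8  9 10 11 12 13 14 15 16 17 18 19 20 21 22 23 24 25 26
G :  0  1  0  1  0  1  2  0  1  0  1  0  1  2  0  1  0  1  0  1  2  0  1  0  1  0  1
G_A(26) = 1.
Heap B, S = {1, 3, 5, 6}:
G(0) = 0
G(1) = mex{0} = 1
G(2) = mex{1} = 0
G(3) = mex{0,0} = 1
G(4) = mex{1,1} = 0
G(5) = mex{0,0,0} = 1
G(6) = mex{1,1,1,0} = 2
G(7) = mex{2,0,0,1} = 3
G(8) = mex{3,1,1,0} = 2
G(9) = mex{2,2,0,1} = 3
G(10) = mex{3,3,1,0} = 2
G(11) = mex{2,2,2,1} = 0
G(12) = mex{0,3,3,2} = 1
G(13) = mex{1,2,2,3} = 0
G(14) = mex{0,0,3,2} = 1
G(15) = mex{1,1,2,3} = 0
G(16) = mex{0,0,0,2} = 1
G(17) = mex{1,1,1,0} = 2
G(18) = mex{2,0,0,1} = 3
G(19) = mex{3,1,1,0} = 2
G(20) = mex{2,2,0,1} = 3
G(21) = mex{3,3,1,0} = 2
G(22) = mex{2,2,2,1} = 0
G(23) = mex{0,3,3,2} = 1
G(24) = mex{1,2,2,3} = 0
G(25) = mex{0,0,3,2} = 1
G_B(25) = 1.
Combined Grundy value = 1 ⊕ 1 = 0.

0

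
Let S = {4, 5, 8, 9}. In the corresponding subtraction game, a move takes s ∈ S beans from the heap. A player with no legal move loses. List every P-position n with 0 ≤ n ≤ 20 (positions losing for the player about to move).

n :  0  1  2  3  4  5  6  7  8  9 10 11 12 13 14 15 16 17 18 19 20
G :  0  0  0  0  1  1  1  1  2  2  2  2  3  0  0  0  0  1  1  1  1
P-positions are exactly the n with G(n) = 0.

0, 1, 2, 3, 13, 14, 15, 16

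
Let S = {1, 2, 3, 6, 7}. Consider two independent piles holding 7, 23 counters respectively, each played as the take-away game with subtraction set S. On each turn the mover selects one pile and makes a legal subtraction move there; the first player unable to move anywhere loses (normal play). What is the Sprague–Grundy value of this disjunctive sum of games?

0

All piles use S = {1, 2, 3, 6, 7}:
G(0) = 0
G(1) = mex{0} = 1
G(2) = mex{1,0} = 2
G(3) = mex{2,1,0} = 3
G(4) = mex{3,2,1} = 0
G(5) = mex{0,3,2} = 1
G(6) = mex{1,0,3,0} = 2
G(7) = mex{2,1,0,1,0} = 3
G(8) = mex{3,2,1,2,1} = 0
G(9) = mex{0,3,2,3,2} = 1
G(10) = mex{1,0,3,0,3} = 2
G(11) = mex{2,1,0,1,0} = 3
G(12) = mex{3,2,1,2,1} = 0
G(13) = mex{0,3,2,3,2} = 1
G(14) = mex{1,0,3,0,3} = 2
G(15) = mex{2,1,0,1,0} = 3
G(16) = mex{3,2,1,2,1} = 0
G(17) = mex{0,3,2,3,2} = 1
G(18) = mex{1,0,3,0,3} = 2
G(19) = mex{2,1,0,1,0} = 3
G(20) = mex{3,2,1,2,1} = 0
G(21) = mex{0,3,2,3,2} = 1
G(22) = mex{1,0,3,0,3} = 2
G(23) = mex{2,1,0,1,0} = 3
Pile A: G(7) = 3.
Pile B: G(23) = 3.
Combined Grundy value = 3 ⊕ 3 = 0.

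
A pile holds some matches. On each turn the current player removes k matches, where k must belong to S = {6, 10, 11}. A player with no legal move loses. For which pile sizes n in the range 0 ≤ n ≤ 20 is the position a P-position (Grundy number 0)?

0, 1, 2, 3, 4, 5, 17, 18, 19, 20

G(0) = 0
G(1) = mex{} = 0
G(2) = mex{} = 0
G(3) = mex{} = 0
G(4) = mex{} = 0
G(5) = mex{} = 0
G(6) = mex{0} = 1
G(7) = mex{0} = 1
G(8) = mex{0} = 1
G(9) = mex{0} = 1
G(10) = mex{0,0} = 1
G(11) = mex{0,0,0} = 1
G(12) = mex{1,0,0} = 2
G(13) = mex{1,0,0} = 2
G(14) = mex{1,0,0} = 2
G(15) = mex{1,0,0} = 2
G(16) = mex{1,1,0} = 2
G(17) = mex{1,1,1} = 0
G(18) = mex{2,1,1} = 0
G(19) = mex{2,1,1} = 0
G(20) = mex{2,1,1} = 0
P-positions are exactly the n with G(n) = 0.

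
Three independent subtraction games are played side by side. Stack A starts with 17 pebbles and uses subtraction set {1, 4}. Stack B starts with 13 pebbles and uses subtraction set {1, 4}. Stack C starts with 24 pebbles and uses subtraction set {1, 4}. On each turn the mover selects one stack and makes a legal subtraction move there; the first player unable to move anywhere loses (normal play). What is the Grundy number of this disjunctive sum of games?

3

Stack A, S = {1, 4}:
n :  0  1  2  3  4  5  6  7  8  9 10 11 12 13 14 15 16 17
G :  0  1  0  1  2  0  1  0  1  2  0  1  0  1  2  0  1  0
G_A(17) = 0.
Stack B, S = {1, 4}:
n :  0  1  2  3  4  5  6  7  8  9 10 11 12 13
G :  0  1  0  1  2  0  1  0  1  2  0  1  0  1
G_B(13) = 1.
Stack C, S = {1, 4}:
G(0) = 0
G(1) = mex{0} = 1
G(2) = mex{1} = 0
G(3) = mex{0} = 1
G(4) = mex{1,0} = 2
G(5) = mex{2,1} = 0
G(6) = mex{0,0} = 1
G(7) = mex{1,1} = 0
G(8) = mex{0,2} = 1
G(9) = mex{1,0} = 2
G(10) = mex{2,1} = 0
G(11) = mex{0,0} = 1
G(12) = mex{1,1} = 0
G(13) = mex{0,2} = 1
G(14) = mex{1,0} = 2
G(15) = mex{2,1} = 0
G(16) = mex{0,0} = 1
G(17) = mex{1,1} = 0
G(18) = mex{0,2} = 1
G(19) = mex{1,0} = 2
G(20) = mex{2,1} = 0
G(21) = mex{0,0} = 1
G(22) = mex{1,1} = 0
G(23) = mex{0,2} = 1
G(24) = mex{1,0} = 2
G_C(24) = 2.
Combined Grundy value = 0 ⊕ 1 ⊕ 2 = 3.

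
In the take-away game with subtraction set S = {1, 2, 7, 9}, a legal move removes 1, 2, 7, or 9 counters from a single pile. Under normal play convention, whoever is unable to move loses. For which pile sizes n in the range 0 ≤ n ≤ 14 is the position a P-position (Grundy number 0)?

n :  0  1  2  3  4  5  6  7  8  9 10 11 12 13 14
G :  0  1  2  0  1  2  0  1  2  3  4  0  1  2  0
P-positions are exactly the n with G(n) = 0.

0, 3, 6, 11, 14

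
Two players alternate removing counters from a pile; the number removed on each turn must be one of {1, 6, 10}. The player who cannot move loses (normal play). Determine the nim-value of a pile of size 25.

0

G(0) = 0
G(1) = mex{0} = 1
G(2) = mex{1} = 0
G(3) = mex{0} = 1
G(4) = mex{1} = 0
G(5) = mex{0} = 1
G(6) = mex{1,0} = 2
G(7) = mex{2,1} = 0
G(8) = mex{0,0} = 1
G(9) = mex{1,1} = 0
G(10) = mex{0,0,0} = 1
G(11) = mex{1,1,1} = 0
G(12) = mex{0,2,0} = 1
G(13) = mex{1,0,1} = 2
G(14) = mex{2,1,0} = 3
G(15) = mex{3,0,1} = 2
G(16) = mex{2,1,2} = 0
G(17) = mex{0,0,0} = 1
G(18) = mex{1,1,1} = 0
G(19) = mex{0,2,0} = 1
G(20) = mex{1,3,1} = 0
G(21) = mex{0,2,0} = 1
G(22) = mex{1,0,1} = 2
G(23) = mex{2,1,2} = 0
G(24) = mex{0,0,3} = 1
G(25) = mex{1,1,2} = 0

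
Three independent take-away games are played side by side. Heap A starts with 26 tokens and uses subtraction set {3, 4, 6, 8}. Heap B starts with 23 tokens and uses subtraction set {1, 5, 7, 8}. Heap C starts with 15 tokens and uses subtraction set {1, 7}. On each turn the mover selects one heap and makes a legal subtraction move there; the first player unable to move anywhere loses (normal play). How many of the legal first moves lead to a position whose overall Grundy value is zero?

2

Heap A, S = {3, 4, 6, 8}:
n :  0  1  2  3  4  5  6  7  8  9 10 11 12 13 14 15 16 17 18 19 20 21 22 23 24 25 26
G :  0  0  0  1  1  1  2  2  2  3  3  0  0  0  1  1  1  2  2  2  3  3  0  0  0  1  1
G_A(26) = 1.
Heap B, S = {1, 5, 7, 8}:
n :  0  1  2  3  4  5  6  7  8  9 10 11 12 13 14 15 16 17 18 19 20 21 22 23
G :  0  1  0  1  0  1  0  1  2  3  2  3  2  3  2  0  1  0  1  0  1  0  1  2
G_B(23) = 2.
Heap C, S = {1, 7}:
G(0) = 0
G(1) = mex{0} = 1
G(2) = mex{1} = 0
G(3) = mex{0} = 1
G(4) = mex{1} = 0
G(5) = mex{0} = 1
G(6) = mex{1} = 0
G(7) = mex{0,0} = 1
G(8) = mex{1,1} = 0
G(9) = mex{0,0} = 1
G(10) = mex{1,1} = 0
G(11) = mex{0,0} = 1
G(12) = mex{1,1} = 0
G(13) = mex{0,0} = 1
G(14) = mex{1,1} = 0
G(15) = mex{0,0} = 1
G_C(15) = 1.
Combined Grundy value = 1 ⊕ 2 ⊕ 1 = 2.
A winning move leaves total XOR = 0, i.e. changes one component's Grundy value g to g ⊕ X where X is the current total.
Heap A: need g' = 1⊕2 = 3. Options: 26−3→G=0, 26−4→G=0, 26−6→G=3, 26−8→G=2. Hits: 1.
Heap B: need g' = 2⊕2 = 0. Options: 23−1→G=1, 23−5→G=1, 23−7→G=1, 23−8→G=0. Hits: 1.
Heap C: need g' = 1⊕2 = 3. Options: 15−1→G=0, 15−7→G=0. Hits: 0.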